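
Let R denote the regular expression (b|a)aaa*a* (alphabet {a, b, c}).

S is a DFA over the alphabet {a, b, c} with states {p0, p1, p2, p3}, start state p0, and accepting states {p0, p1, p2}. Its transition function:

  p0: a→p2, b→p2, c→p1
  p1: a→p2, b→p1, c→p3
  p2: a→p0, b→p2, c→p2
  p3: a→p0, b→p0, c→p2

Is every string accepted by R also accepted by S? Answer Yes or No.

Yes

Converting the expression R to a DFA (subset construction, then merging equivalent states) gives the minimal DFA with states {r0, r1, r2, r3, r4}, start state r0, accepting states {r4} and transitions r0: a→r1, b→r1, c→r2; r1: a→r3, b→r2, c→r2; r2: a→r2, b→r2, c→r2; r3: a→r4, b→r2, c→r2; r4: a→r4, b→r2, c→r2.
Exploring the product automaton R × S from the start pair (r0, p0), following both machines on each input symbol, reaches 9 state pairs: (r0, p0), (r1, p2), (r2, p1), (r3, p0), (r2, p2), (r2, p3), (r4, p2), (r2, p0), (r4, p0).
R accepts in {r4} and S accepts in {p0, p1, p2}. The reachable pairs whose R-component is accepting are (r4, p2), (r4, p0); in each of them the S-component is accepting too, so the product for L(R) \ L(S) (R-component accepting, S-component rejecting) has no reachable accepting pair and the difference is empty.
Hence every string in L(R) is also in L(S).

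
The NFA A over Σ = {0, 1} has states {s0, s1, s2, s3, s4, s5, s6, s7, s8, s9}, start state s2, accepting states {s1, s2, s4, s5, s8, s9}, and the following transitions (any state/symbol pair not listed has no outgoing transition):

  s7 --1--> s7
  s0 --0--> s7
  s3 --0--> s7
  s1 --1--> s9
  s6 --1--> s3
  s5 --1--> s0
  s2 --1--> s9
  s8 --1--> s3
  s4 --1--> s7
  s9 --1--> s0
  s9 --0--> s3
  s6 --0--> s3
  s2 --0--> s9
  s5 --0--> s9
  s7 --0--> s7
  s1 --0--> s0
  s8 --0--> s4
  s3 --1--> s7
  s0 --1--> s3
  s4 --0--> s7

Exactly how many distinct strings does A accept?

3

The useful subgraph on states {s2, s9} is acyclic, so L(A) is finite; the longest accepting path visits 2 useful states, giving maximum string length 1.
Counting accepting paths from s2 by length: 1 of length 0, 2 of length 1. Total 3.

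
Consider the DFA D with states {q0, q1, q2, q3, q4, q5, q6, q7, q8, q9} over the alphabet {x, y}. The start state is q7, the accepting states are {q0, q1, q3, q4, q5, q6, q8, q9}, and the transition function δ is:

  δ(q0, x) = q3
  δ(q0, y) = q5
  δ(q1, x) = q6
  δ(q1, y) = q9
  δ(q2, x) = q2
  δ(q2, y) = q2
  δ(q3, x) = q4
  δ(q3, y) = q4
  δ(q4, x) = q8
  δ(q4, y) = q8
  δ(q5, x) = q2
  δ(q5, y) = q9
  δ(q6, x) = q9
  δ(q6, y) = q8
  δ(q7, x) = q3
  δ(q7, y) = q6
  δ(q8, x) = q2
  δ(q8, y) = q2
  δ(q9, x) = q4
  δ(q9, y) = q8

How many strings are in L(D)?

14

The useful subgraph on states {q3, q4, q6, q7, q8, q9} is acyclic, so L(D) is finite; the longest accepting path visits 5 useful states, giving maximum string length 4.
Counting accepting paths from q7 by length: 2 of length 1, 4 of length 2, 6 of length 3, 2 of length 4. Total 14.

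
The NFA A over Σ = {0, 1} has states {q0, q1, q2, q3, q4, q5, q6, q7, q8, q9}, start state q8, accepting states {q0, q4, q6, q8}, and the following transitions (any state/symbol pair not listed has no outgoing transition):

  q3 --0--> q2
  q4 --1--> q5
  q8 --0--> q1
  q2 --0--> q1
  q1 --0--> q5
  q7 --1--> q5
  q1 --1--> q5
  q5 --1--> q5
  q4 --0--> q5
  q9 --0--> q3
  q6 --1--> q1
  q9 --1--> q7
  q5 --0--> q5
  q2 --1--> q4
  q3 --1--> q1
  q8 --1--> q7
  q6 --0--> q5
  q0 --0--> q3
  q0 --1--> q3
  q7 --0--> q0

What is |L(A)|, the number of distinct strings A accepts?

The useful subgraph on states {q0, q2, q3, q4, q7, q8} is acyclic, so L(A) is finite; the longest accepting path visits 6 useful states, giving maximum string length 5.
Counting accepting paths from q8 by length: 1 of length 0, 1 of length 2, 2 of length 5. Total 4.

4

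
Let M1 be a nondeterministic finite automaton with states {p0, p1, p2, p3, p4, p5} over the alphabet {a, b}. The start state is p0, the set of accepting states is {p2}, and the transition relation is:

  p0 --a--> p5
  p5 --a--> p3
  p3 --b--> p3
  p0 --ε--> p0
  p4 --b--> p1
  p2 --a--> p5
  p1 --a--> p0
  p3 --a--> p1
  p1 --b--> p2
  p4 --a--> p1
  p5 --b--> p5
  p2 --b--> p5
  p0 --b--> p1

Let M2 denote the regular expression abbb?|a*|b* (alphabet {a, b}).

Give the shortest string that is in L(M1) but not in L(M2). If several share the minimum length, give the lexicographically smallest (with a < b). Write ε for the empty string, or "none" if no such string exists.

aaab

The string aaab is accepted by M1 but not by M2.
No shorter string lies in the difference, and aaab is the lexicographically first length-4 string in L(M1) \ L(M2).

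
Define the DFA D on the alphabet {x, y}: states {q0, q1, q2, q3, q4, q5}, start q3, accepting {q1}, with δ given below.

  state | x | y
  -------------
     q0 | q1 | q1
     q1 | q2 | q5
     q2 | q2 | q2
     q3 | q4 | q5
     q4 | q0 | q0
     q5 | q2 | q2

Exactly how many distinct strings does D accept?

4

The useful subgraph on states {q0, q1, q3, q4} is acyclic, so L(D) is finite; the longest accepting path visits 4 useful states, giving maximum string length 3.
Counting accepting paths from q3 by length: 4 of length 3. Total 4.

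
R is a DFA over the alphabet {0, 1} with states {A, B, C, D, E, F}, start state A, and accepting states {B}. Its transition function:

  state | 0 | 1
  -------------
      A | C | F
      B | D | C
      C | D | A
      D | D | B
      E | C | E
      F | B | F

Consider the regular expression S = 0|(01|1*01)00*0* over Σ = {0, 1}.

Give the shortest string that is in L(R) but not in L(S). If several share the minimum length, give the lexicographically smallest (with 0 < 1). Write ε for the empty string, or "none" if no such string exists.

The string 10 is accepted by R but not by S.
No shorter string lies in the difference, and 10 is the lexicographically first length-2 string in L(R) \ L(S).

10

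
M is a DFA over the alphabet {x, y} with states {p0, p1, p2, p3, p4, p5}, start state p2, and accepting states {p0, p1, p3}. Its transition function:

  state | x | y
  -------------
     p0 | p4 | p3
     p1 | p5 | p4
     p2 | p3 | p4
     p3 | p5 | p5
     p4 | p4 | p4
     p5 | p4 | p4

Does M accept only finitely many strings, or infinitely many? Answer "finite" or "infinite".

finite

The useful states (reachable from p2 and able to reach an accepting state) are {p2, p3}.
Restricted to these states the transition graph has no cycle, so every accepting path has bounded length and L is finite.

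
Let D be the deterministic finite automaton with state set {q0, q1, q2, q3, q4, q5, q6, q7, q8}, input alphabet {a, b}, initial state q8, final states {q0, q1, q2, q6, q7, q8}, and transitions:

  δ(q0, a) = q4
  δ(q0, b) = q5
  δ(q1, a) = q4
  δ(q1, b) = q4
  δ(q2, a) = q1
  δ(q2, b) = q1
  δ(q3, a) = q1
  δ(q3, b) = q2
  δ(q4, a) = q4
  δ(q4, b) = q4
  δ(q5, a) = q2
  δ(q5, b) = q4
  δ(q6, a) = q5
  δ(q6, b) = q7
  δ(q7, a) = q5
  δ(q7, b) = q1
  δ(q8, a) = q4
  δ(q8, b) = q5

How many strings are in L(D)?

The useful subgraph on states {q1, q2, q5, q8} is acyclic, so L(D) is finite; the longest accepting path visits 4 useful states, giving maximum string length 3.
Counting accepting paths from q8 by length: 1 of length 0, 1 of length 2, 2 of length 3. Total 4.

4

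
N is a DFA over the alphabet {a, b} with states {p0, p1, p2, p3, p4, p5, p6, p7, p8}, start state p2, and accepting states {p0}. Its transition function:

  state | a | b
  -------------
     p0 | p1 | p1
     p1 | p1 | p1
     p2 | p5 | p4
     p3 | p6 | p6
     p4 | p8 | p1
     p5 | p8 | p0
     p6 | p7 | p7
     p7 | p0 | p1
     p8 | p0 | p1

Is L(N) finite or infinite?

finite

The useful states (reachable from p2 and able to reach an accepting state) are {p0, p2, p4, p5, p8}.
Restricted to these states the transition graph has no cycle, so every accepting path has bounded length and L is finite.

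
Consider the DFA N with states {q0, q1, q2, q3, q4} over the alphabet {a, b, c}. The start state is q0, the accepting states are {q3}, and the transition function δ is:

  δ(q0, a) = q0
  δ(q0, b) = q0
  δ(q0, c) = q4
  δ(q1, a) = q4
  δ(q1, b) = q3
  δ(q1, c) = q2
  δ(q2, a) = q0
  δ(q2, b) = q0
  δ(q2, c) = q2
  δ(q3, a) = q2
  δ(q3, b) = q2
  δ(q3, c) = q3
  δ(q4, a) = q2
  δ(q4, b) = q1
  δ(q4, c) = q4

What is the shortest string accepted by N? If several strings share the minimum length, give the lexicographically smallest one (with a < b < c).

A breadth-first search from q0 reaches an accepting state first via the path q0 → q4 → q1 → q3 on input cbb.
No string of length < 3 is accepted (BFS exhausts all shorter strings without reaching an accepting state), and cbb is the lexicographically least accepting string of length 3.

cbb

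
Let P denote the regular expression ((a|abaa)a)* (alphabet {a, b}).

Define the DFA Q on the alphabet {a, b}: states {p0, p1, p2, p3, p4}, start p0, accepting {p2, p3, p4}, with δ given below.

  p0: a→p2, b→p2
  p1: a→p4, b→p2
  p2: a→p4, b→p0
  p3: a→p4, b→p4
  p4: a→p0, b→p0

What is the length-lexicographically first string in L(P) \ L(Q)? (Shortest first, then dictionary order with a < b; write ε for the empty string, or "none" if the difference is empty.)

ε

The empty string ε is accepted by P but not by Q.
Since ε is the unique shortest string, it is the required witness.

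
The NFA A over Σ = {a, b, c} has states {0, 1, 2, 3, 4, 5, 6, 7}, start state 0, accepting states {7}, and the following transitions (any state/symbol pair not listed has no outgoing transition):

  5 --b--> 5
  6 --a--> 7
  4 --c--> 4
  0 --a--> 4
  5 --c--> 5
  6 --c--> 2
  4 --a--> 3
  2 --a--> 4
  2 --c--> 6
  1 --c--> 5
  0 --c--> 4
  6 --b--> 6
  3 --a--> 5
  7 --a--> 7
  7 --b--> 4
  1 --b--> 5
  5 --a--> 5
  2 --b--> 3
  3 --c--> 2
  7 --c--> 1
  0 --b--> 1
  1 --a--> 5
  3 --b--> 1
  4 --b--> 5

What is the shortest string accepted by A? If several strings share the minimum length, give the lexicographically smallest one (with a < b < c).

aacca

A breadth-first search from 0 reaches an accepting state first via the path 0 → 4 → 3 → 2 → 6 → 7 on input aacca.
No string of length < 5 is accepted (BFS exhausts all shorter strings without reaching an accepting state), and aacca is the lexicographically least accepting string of length 5.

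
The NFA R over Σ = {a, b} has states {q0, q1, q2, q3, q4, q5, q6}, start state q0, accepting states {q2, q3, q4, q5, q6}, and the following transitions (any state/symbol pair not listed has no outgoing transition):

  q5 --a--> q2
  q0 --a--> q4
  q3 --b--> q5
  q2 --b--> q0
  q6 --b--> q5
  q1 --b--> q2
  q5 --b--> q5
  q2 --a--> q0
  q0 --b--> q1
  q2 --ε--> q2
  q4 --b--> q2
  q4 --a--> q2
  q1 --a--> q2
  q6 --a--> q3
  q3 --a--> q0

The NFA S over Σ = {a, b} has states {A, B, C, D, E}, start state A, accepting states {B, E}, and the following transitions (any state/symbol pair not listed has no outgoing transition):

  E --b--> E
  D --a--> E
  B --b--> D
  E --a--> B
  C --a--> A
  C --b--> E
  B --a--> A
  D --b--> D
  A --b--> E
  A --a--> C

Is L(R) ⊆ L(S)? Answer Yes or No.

No

The string a is in L(R) but not in L(S).
So L(R) ⊄ L(S).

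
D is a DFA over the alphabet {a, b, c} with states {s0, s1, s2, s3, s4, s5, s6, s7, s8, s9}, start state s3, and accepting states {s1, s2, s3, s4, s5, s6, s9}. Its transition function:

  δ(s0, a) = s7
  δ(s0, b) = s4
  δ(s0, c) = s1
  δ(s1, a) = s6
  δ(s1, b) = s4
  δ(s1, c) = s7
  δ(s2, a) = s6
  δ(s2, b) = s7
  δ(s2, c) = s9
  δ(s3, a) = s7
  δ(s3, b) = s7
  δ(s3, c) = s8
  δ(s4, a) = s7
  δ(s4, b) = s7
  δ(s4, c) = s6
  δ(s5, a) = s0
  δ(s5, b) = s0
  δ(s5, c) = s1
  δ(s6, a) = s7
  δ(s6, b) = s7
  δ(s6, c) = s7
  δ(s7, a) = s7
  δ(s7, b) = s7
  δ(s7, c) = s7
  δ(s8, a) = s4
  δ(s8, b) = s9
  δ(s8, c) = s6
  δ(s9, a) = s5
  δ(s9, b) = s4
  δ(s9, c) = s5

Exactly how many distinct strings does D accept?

The useful subgraph on states {s0, s1, s3, s4, s5, s6, s8, s9} is acyclic, so L(D) is finite; the longest accepting path visits 8 useful states, giving maximum string length 7.
Counting accepting paths from s3 by length: 1 of length 0, 3 of length 2, 4 of length 3, 3 of length 4, 12 of length 5, 14 of length 6, 4 of length 7. Total 41.

41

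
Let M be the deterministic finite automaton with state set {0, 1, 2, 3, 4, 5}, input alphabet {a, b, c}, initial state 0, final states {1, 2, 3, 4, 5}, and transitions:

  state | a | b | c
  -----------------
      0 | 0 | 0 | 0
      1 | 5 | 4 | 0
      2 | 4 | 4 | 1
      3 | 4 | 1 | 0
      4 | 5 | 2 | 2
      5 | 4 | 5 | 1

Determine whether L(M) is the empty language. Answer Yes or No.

Yes

The states reachable from the start state are {0}.
None of the accepting states {1, 2, 3, 4, 5} is reachable, so no string is accepted and L(M) = ∅.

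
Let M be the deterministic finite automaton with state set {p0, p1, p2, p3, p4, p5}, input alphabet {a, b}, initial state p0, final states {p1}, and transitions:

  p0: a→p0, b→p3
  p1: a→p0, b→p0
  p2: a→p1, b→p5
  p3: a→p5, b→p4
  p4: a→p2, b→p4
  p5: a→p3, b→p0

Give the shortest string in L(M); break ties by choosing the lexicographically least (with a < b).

A breadth-first search from p0 reaches an accepting state first via the path p0 → p3 → p4 → p2 → p1 on input bbaa.
No string of length < 4 is accepted (BFS exhausts all shorter strings without reaching an accepting state), and bbaa is the lexicographically least accepting string of length 4.

bbaa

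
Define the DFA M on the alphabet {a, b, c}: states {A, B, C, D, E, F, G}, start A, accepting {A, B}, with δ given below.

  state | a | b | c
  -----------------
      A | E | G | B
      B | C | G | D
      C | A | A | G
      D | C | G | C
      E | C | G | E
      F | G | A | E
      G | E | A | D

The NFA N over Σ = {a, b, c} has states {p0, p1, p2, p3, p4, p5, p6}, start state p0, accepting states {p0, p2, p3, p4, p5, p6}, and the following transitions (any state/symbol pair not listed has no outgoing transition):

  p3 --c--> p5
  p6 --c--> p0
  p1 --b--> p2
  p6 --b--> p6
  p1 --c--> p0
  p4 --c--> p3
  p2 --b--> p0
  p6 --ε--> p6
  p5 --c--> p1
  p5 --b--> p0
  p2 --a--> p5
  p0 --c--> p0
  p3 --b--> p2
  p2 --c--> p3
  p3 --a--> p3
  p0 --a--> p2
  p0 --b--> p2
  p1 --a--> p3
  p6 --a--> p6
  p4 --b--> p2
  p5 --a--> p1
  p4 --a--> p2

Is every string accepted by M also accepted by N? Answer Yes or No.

The string aaa is in L(M) but not in L(N).
So L(M) ⊄ L(N).

No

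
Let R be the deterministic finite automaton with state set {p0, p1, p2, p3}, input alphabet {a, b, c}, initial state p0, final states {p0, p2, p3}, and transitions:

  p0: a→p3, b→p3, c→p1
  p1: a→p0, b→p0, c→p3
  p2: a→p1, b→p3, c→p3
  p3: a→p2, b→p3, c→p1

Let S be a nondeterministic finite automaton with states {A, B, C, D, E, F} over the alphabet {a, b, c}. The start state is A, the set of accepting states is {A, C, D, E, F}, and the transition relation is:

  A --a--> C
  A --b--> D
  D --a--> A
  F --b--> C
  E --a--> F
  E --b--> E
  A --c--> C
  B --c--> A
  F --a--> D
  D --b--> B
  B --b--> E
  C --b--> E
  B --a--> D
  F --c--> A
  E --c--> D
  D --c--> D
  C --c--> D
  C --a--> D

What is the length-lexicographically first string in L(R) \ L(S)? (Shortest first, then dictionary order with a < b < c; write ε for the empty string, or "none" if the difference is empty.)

bb

The string bb is accepted by R but not by S.
No shorter string lies in the difference, and bb is the lexicographically first length-2 string in L(R) \ L(S).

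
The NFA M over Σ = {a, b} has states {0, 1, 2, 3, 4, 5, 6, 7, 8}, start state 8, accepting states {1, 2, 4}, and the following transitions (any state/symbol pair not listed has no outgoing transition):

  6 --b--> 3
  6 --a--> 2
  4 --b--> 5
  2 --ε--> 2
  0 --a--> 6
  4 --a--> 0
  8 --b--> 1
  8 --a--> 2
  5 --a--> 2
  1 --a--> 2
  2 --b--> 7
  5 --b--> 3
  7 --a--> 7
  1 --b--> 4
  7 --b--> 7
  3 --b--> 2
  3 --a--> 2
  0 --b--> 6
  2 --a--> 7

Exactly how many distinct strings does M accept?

The useful subgraph on states {0, 1, 2, 3, 4, 5, 6, 8} is acyclic, so L(M) is finite; the longest accepting path visits 7 useful states, giving maximum string length 6.
Counting accepting paths from 8 by length: 2 of length 1, 2 of length 2, 1 of length 4, 4 of length 5, 4 of length 6. Total 13.

13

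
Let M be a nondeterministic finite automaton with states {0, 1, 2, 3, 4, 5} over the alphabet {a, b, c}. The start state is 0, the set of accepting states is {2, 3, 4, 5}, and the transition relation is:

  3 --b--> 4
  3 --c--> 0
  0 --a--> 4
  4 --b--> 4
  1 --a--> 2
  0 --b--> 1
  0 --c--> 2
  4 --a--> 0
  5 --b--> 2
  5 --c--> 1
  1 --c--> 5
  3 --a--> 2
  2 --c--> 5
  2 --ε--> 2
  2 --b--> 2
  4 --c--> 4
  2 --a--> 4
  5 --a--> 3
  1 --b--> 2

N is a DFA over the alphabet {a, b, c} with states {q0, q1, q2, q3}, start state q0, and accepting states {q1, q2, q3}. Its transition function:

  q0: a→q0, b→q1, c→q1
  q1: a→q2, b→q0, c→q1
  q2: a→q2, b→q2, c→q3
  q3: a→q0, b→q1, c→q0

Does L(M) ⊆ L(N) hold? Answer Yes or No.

No

The string a is in L(M) but not in L(N).
So L(M) ⊄ L(N).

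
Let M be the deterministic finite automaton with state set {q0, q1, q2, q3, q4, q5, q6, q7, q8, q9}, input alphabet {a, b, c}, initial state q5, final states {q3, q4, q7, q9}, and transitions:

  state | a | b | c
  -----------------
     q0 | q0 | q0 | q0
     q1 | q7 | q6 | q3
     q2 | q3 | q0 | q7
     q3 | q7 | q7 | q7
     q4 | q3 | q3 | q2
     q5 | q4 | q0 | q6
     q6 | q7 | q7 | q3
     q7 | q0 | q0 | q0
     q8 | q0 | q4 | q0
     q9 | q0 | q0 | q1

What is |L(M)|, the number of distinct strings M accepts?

The useful subgraph on states {q2, q3, q4, q5, q6, q7} is acyclic, so L(M) is finite; the longest accepting path visits 5 useful states, giving maximum string length 4.
Counting accepting paths from q5 by length: 1 of length 1, 5 of length 2, 11 of length 3, 3 of length 4. Total 20.

20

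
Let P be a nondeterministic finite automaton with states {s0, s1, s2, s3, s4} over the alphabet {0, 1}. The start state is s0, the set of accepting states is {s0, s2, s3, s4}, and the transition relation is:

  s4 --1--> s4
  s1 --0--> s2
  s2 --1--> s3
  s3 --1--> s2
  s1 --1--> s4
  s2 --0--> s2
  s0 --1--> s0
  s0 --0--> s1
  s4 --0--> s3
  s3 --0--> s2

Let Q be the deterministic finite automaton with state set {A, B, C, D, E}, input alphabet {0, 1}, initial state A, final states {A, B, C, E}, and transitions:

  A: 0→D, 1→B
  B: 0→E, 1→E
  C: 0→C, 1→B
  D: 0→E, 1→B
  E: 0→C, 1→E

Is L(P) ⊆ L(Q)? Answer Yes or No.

Exploring the product automaton P × Q from the start pair (s0, A), following both machines on each input symbol, reaches 14 state pairs: (s0, A), (s1, D), (s0, B), (s2, E), (s4, B), (s1, E), (s0, E), (s2, C), (s3, E), (s4, E), (s1, C), (s3, B), (s3, C), (s2, B).
P accepts in {s0, s2, s3, s4} and Q accepts in {A, B, C, E}. The reachable pairs whose P-component is accepting are (s0, A), (s0, B), (s2, E), (s4, B), (s0, E), (s2, C), (s3, E), (s4, E), (s3, B), (s3, C), (s2, B); in each of them the Q-component is accepting too, so the product for L(P) \ L(Q) (P-component accepting, Q-component rejecting) has no reachable accepting pair and the difference is empty.
Hence every string in L(P) is also in L(Q).

Yes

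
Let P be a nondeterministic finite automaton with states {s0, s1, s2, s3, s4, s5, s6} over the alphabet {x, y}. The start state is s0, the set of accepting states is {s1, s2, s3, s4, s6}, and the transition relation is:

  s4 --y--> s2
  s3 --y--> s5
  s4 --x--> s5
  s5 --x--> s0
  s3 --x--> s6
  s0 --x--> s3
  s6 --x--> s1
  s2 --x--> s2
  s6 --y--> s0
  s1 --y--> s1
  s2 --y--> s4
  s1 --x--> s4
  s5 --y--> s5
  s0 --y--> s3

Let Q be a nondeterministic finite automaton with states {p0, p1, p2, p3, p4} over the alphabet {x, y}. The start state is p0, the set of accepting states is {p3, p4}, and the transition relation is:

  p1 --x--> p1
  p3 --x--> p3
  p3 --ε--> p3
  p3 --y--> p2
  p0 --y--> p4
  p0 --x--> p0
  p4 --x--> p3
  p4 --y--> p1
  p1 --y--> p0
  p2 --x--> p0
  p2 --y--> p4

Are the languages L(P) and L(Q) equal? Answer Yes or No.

The string x is accepted by P but rejected by Q.
So L(P) ≠ L(Q).

No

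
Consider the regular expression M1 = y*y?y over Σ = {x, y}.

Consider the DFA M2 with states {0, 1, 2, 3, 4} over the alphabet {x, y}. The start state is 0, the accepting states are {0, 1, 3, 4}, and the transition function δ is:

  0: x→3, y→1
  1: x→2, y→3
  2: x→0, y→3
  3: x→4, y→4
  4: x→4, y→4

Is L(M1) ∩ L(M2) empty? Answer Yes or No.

No

The string y is accepted by both M1 and M2.
Hence L(M1) ∩ L(M2) ≠ ∅.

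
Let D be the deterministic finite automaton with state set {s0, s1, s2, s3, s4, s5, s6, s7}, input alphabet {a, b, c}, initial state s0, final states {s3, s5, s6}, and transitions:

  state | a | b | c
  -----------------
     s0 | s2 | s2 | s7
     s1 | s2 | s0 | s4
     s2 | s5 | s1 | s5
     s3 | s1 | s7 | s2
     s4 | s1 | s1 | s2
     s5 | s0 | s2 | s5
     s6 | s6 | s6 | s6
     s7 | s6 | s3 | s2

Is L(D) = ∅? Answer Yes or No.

No

The string aa is accepted: the run s0 → s2 → s5 ends in the accepting state s5.
Since at least one string is accepted, L(D) is not empty.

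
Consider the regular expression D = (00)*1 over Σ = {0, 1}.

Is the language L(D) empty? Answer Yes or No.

The string 1 matches the expression, so it belongs to L(D).
Since L(D) contains at least one string, it is not empty.

No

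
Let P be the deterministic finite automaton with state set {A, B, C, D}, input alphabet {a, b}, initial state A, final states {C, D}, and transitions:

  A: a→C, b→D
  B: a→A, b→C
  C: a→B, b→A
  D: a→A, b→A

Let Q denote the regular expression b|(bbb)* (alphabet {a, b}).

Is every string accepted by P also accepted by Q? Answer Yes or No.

No

The string a is in L(P) but not in L(Q).
So L(P) ⊄ L(Q).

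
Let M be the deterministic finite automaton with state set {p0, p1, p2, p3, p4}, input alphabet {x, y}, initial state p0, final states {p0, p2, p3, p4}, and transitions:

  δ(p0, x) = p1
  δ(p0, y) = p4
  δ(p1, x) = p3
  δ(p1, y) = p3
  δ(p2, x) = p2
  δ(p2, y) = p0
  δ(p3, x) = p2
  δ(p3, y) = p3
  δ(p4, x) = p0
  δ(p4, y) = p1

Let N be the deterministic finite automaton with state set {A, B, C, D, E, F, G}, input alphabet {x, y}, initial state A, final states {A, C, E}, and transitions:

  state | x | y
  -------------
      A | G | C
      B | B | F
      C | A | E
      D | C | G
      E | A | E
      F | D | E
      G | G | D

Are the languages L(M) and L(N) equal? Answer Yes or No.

No

The string xx is accepted by M but rejected by N.
So L(M) ≠ L(N).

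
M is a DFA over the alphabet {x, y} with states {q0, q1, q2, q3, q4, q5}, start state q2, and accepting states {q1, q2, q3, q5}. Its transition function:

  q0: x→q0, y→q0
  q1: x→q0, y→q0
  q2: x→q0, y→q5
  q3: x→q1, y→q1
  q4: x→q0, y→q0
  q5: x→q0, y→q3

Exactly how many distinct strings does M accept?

5

The useful subgraph on states {q1, q2, q3, q5} is acyclic, so L(M) is finite; the longest accepting path visits 4 useful states, giving maximum string length 3.
Counting accepting paths from q2 by length: 1 of length 0, 1 of length 1, 1 of length 2, 2 of length 3. Total 5.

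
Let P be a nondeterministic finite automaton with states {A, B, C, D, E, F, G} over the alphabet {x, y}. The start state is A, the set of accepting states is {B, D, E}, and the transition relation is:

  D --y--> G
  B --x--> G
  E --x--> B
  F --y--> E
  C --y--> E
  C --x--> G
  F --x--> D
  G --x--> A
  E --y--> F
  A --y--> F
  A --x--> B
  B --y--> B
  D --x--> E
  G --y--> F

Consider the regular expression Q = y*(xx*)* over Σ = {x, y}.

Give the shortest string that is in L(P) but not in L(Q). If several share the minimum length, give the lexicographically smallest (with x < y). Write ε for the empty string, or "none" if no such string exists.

xy

The string xy is accepted by P but not by Q.
No shorter string lies in the difference, and xy is the lexicographically first length-2 string in L(P) \ L(Q).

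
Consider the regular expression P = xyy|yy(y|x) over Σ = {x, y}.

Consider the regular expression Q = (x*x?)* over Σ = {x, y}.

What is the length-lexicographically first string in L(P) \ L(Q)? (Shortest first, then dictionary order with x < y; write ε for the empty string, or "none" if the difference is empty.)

xyy

The string xyy is accepted by P but not by Q.
No shorter string lies in the difference, and xyy is the lexicographically first length-3 string in L(P) \ L(Q).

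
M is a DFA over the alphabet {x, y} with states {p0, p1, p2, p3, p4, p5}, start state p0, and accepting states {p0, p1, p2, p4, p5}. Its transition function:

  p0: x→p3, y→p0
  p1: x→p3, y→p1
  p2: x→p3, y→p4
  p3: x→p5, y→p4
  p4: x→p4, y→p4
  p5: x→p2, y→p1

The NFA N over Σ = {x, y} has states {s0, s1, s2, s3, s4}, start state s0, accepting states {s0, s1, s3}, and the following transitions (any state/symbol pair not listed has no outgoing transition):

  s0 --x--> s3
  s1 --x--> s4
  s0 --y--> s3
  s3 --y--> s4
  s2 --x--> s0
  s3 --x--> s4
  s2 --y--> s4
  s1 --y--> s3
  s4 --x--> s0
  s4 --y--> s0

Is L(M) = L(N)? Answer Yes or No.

The string xx is accepted by M but rejected by N.
So L(M) ≠ L(N).

No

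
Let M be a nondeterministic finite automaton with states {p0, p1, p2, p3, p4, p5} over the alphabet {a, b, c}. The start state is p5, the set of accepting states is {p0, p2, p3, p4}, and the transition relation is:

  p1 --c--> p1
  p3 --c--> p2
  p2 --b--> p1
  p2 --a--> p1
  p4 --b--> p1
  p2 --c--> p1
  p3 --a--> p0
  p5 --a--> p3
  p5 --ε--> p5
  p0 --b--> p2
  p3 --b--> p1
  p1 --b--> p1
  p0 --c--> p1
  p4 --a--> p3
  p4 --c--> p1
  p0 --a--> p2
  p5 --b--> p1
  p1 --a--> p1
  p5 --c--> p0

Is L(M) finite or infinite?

finite

The useful states (reachable from p5 and able to reach an accepting state) are {p0, p2, p3, p5}.
Restricted to these states the transition graph has no cycle, so every accepting path has bounded length and L is finite.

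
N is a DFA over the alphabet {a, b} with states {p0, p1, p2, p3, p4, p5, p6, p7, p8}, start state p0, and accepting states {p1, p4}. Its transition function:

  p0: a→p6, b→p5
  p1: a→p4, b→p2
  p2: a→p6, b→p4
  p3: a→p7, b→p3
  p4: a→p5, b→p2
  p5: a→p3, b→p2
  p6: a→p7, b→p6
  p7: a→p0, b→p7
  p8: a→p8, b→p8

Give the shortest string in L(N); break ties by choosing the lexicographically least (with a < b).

A breadth-first search from p0 reaches an accepting state first via the path p0 → p5 → p2 → p4 on input bbb.
No string of length < 3 is accepted (BFS exhausts all shorter strings without reaching an accepting state), and bbb is the lexicographically least accepting string of length 3.

bbb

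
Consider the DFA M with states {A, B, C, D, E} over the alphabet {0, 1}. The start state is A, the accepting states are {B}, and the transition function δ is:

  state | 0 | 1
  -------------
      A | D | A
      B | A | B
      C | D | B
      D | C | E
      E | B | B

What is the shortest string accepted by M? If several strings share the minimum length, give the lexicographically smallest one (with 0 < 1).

A breadth-first search from A reaches an accepting state first via the path A → D → C → B on input 001.
No string of length < 3 is accepted (BFS exhausts all shorter strings without reaching an accepting state), and 001 is the lexicographically least accepting string of length 3.

001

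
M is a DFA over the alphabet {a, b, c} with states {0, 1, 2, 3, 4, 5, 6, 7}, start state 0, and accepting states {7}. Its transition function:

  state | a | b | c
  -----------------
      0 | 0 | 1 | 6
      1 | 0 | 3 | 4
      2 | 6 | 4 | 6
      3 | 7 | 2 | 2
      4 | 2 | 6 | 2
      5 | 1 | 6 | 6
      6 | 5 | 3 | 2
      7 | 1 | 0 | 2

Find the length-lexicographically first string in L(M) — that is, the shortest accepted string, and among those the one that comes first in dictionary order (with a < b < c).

A breadth-first search from 0 reaches an accepting state first via the path 0 → 1 → 3 → 7 on input bba.
No string of length < 3 is accepted (BFS exhausts all shorter strings without reaching an accepting state), and bba is the lexicographically least accepting string of length 3.

bba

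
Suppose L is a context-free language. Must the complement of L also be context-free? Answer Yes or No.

No

CFLs are closed under union, so if they were also closed under complement they would be closed under intersection by De Morgan (L₁ ∩ L₂ is the complement of the union of the complements). But {aⁿbⁿcᵐ} ∩ {aᵐbⁿcⁿ} = {aⁿbⁿcⁿ} is not context-free although both operands are.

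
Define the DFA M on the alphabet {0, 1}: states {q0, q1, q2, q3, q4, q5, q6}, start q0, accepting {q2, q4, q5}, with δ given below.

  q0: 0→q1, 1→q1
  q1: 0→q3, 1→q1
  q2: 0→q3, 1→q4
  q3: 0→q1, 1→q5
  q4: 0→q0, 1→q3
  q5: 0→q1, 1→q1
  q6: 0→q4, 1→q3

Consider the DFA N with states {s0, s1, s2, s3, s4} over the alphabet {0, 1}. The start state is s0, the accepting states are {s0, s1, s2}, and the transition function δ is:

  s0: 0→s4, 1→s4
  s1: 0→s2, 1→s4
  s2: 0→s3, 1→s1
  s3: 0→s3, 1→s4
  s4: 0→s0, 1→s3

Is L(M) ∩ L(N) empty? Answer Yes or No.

Yes

Exploring the product automaton M × N from the start pair (q0, s0), following both machines on each input symbol, reaches 9 state pairs: (q0, s0), (q1, s4), (q3, s0), (q1, s3), (q5, s4), (q3, s3), (q1, s0), (q3, s4), (q5, s3).
M accepts in {q2, q4, q5} and N accepts in {s0, s1, s2}; no reachable pair has both components accepting, so no string drives both machines to acceptance simultaneously and L(M) ∩ L(N) = ∅.
So no string is accepted by both, and the intersection is empty.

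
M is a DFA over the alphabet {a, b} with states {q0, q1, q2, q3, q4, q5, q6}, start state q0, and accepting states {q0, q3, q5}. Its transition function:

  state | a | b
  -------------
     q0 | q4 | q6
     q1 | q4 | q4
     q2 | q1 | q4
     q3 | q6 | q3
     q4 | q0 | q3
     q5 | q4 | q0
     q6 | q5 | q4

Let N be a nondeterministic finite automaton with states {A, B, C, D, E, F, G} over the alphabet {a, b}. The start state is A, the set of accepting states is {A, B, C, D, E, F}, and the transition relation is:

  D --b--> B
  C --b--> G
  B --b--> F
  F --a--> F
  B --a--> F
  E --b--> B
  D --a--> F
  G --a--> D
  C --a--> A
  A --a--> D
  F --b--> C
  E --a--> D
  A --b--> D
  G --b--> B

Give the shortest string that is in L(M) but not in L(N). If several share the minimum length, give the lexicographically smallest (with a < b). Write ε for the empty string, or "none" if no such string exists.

The string aaabb is accepted by M but not by N.
No shorter string lies in the difference, and aaabb is the lexicographically first length-5 string in L(M) \ L(N).

aaabb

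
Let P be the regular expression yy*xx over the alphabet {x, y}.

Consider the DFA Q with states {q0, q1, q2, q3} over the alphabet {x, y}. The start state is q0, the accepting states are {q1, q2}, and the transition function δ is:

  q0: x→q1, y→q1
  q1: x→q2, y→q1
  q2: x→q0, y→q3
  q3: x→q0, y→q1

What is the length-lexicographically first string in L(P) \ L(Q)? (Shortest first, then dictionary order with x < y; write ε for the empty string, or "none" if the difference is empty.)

The string yxx is accepted by P but not by Q.
No shorter string lies in the difference, and yxx is the lexicographically first length-3 string in L(P) \ L(Q).

yxx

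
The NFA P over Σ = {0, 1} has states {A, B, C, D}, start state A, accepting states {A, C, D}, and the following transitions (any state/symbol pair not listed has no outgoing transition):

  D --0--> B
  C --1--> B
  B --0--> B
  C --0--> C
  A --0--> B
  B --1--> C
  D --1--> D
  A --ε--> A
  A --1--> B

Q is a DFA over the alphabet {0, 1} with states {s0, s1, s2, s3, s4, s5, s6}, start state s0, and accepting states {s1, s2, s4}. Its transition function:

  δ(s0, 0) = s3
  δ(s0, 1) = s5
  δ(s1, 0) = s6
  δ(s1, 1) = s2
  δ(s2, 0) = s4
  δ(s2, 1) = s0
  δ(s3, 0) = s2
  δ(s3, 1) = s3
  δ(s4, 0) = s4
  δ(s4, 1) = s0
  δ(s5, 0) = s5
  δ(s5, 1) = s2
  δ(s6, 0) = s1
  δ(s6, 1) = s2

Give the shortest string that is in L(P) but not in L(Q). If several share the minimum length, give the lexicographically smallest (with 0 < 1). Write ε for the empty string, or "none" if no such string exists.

ε

The empty string ε is accepted by P but not by Q.
Since ε is the unique shortest string, it is the required witness.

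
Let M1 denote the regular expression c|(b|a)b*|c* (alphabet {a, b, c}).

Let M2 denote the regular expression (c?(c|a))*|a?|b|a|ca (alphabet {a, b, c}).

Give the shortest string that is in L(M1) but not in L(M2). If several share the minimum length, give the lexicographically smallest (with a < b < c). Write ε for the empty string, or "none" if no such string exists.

The string ab is accepted by M1 but not by M2.
No shorter string lies in the difference, and ab is the lexicographically first length-2 string in L(M1) \ L(M2).

ab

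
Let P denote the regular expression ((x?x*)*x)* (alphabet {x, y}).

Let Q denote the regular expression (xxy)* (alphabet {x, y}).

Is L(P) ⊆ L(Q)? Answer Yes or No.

The string x is in L(P) but not in L(Q).
So L(P) ⊄ L(Q).

No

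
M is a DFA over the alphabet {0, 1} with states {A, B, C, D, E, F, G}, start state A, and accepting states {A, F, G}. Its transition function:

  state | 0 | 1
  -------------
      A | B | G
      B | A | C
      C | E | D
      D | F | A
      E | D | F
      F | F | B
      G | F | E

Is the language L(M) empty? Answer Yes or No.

The empty string ε is accepted: the run A ends in the accepting state A.
Since at least one string is accepted, L(M) is not empty.

No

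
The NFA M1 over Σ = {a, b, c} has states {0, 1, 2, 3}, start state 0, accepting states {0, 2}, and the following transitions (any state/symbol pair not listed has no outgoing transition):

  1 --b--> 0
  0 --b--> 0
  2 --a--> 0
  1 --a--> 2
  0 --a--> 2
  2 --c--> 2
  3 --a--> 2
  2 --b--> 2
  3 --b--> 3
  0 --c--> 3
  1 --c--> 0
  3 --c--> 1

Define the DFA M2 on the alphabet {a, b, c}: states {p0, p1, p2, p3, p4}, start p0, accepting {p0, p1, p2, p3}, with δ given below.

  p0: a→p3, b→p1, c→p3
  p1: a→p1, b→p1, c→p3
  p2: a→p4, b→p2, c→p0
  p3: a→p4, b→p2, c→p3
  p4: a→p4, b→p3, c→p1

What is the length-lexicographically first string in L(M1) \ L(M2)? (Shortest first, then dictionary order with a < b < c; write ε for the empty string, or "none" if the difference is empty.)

The string aa is accepted by M1 but not by M2.
No shorter string lies in the difference, and aa is the lexicographically first length-2 string in L(M1) \ L(M2).

aa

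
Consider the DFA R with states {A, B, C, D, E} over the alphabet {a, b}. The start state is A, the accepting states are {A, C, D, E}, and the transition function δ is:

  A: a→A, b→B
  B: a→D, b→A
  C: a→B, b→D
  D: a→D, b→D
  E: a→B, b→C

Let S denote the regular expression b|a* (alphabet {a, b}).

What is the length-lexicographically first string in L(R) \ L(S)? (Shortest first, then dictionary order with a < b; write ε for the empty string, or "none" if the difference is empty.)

The string ba is accepted by R but not by S.
No shorter string lies in the difference, and ba is the lexicographically first length-2 string in L(R) \ L(S).

ba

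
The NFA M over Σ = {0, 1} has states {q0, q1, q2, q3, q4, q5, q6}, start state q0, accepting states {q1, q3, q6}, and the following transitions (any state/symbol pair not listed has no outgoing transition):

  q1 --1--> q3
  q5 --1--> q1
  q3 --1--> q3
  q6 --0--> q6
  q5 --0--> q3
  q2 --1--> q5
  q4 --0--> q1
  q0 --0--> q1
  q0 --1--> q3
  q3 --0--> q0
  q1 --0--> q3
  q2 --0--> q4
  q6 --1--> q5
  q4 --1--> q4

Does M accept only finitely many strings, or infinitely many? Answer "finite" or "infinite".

State q0 is reachable from the start and can reach an accepting state, and it lies on the cycle q0 → q1 → q3 → q0.
Traversing that cycle any number of times yields accepted strings of unbounded length, so the language is infinite.

infinite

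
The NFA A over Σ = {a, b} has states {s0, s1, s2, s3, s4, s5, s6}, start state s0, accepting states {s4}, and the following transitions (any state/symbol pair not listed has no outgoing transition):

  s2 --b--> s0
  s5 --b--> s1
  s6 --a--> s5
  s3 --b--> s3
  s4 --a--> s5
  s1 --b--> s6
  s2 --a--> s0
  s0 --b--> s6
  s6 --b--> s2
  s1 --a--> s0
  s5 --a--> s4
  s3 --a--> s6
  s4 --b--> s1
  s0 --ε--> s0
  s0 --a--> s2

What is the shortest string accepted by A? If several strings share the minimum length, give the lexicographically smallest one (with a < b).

baa

A breadth-first search from s0 reaches an accepting state first via the path s0 → s6 → s5 → s4 on input baa.
No string of length < 3 is accepted (BFS exhausts all shorter strings without reaching an accepting state), and baa is the lexicographically least accepting string of length 3.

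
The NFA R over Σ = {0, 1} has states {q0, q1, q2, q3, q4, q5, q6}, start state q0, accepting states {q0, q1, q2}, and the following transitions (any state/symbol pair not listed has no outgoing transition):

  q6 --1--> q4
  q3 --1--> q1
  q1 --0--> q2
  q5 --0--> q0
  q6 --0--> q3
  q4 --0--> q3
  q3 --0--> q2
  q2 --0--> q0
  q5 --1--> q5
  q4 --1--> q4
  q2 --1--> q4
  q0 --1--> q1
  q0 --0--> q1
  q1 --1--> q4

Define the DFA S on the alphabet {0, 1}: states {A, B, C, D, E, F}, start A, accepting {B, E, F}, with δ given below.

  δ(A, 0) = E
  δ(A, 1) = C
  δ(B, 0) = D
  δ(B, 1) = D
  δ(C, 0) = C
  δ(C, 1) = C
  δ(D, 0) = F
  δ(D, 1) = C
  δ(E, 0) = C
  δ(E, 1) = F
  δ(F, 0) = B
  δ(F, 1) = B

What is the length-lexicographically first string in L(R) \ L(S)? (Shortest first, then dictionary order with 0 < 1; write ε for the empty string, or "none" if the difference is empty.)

The empty string ε is accepted by R but not by S.
Since ε is the unique shortest string, it is the required witness.

ε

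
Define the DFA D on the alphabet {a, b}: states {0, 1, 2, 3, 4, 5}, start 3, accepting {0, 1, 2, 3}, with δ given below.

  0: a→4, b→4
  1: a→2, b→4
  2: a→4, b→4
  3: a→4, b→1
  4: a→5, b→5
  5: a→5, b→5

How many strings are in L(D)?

3

The useful subgraph on states {1, 2, 3} is acyclic, so L(D) is finite; the longest accepting path visits 3 useful states, giving maximum string length 2.
Counting accepting paths from 3 by length: 1 of length 0, 1 of length 1, 1 of length 2. Total 3.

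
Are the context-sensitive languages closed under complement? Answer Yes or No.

The context-sensitive languages are exactly NSPACE(n), and by the Immerman–Szelepcsényi theorem nondeterministic space classes (from log n up) are closed under complement.
So the context-sensitive languages are closed under complement.

Yes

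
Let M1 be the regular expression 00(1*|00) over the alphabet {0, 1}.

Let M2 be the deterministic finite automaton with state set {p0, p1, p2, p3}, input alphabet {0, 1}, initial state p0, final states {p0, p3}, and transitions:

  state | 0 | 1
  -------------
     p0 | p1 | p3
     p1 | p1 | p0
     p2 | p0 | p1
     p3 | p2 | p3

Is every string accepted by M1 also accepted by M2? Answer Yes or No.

The string 00 is in L(M1) but not in L(M2).
So L(M1) ⊄ L(M2).

No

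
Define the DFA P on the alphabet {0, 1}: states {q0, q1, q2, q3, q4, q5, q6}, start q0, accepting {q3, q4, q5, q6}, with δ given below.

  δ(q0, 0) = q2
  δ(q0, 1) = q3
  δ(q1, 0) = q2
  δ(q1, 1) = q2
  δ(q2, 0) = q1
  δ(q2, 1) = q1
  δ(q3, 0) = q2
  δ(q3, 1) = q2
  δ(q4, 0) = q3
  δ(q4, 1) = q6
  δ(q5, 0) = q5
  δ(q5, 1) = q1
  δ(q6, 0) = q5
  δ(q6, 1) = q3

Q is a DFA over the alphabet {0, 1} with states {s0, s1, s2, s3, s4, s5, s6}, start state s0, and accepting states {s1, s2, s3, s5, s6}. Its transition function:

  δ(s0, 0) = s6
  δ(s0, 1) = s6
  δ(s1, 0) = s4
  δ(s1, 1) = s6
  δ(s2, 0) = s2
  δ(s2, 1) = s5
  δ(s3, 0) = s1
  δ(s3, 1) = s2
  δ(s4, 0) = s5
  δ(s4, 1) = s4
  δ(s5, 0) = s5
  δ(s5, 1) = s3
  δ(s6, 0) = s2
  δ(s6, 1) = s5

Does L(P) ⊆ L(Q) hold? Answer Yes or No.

Exploring the product automaton P × Q from the start pair (q0, s0), following both machines on each input symbol, reaches 14 state pairs: (q0, s0), (q2, s6), (q3, s6), (q1, s2), (q1, s5), (q2, s2), (q2, s5), (q2, s3), (q1, s3), (q1, s1), (q2, s1), (q2, s4), (q1, s4), (q1, s6).
P accepts in {q3, q4, q5, q6} and Q accepts in {s1, s2, s3, s5, s6}. The reachable pairs whose P-component is accepting are (q3, s6); in each of them the Q-component is accepting too, so the product for L(P) \ L(Q) (P-component accepting, Q-component rejecting) has no reachable accepting pair and the difference is empty.
Hence every string in L(P) is also in L(Q).

Yes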